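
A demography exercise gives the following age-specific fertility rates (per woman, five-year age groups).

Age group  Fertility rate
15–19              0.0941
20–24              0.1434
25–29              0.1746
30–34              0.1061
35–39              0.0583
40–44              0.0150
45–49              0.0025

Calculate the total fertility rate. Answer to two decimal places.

2.97

Sum of ASFRs = 0.0941 + 0.1434 + 0.1746 + 0.1061 + 0.0583 + 0.0150 + 0.0025 = 0.5940
TFR = 5 × 0.5940 = 2.97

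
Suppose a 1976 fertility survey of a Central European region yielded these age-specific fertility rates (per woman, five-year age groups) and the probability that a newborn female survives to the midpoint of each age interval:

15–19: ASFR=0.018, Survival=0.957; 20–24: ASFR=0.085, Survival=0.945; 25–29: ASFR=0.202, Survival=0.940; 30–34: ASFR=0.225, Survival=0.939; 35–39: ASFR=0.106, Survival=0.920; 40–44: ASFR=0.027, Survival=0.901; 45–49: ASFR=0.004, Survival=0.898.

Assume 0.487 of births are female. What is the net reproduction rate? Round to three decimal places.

1.520

Proportion female at birth = 0.487.
Each age group contributes 5 × ASFR × survival:
  15–19: 5 × 0.018 × 0.957 = 0.08613
  20–24: 5 × 0.085 × 0.945 = 0.40163
  25–29: 5 × 0.202 × 0.940 = 0.94940
  30–34: 5 × 0.225 × 0.939 = 1.05638
  35–39: 5 × 0.106 × 0.920 = 0.48760
  40–44: 5 × 0.027 × 0.901 = 0.12164
  45–49: 5 × 0.004 × 0.898 = 0.01796
Sum = 3.12074
NRR = 0.487 × 3.12074 = 1.51980
An NRR exceeding 1 indicates intrinsic growth under these rates.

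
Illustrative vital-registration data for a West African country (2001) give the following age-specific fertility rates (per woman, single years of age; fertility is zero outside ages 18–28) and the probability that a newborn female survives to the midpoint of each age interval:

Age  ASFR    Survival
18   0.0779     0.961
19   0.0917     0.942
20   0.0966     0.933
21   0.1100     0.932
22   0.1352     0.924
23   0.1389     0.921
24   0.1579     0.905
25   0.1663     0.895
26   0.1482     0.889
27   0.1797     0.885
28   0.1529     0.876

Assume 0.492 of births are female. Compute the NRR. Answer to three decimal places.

Proportion female at birth = 0.492.
Survival-weighted fertility by age (1·fₓ·Sₓ):
  18: 1 × 0.0779 × 0.961 = 0.07486
  19: 1 × 0.0917 × 0.942 = 0.08638
  20: 1 × 0.0966 × 0.933 = 0.09013
  21: 1 × 0.1100 × 0.932 = 0.10252
  22: 1 × 0.1352 × 0.924 = 0.12492
  23: 1 × 0.1389 × 0.921 = 0.12793
  24: 1 × 0.1579 × 0.905 = 0.14290
  25: 1 × 0.1663 × 0.895 = 0.14884
  26: 1 × 0.1482 × 0.889 = 0.13175
  27: 1 × 0.1797 × 0.885 = 0.15903
  28: 1 × 0.1529 × 0.876 = 0.13394
Sum = 1.32320
NRR = 0.492 × 1.32320 = 0.65101
NRR < 1, so the cohort does not fully replace itself.

0.651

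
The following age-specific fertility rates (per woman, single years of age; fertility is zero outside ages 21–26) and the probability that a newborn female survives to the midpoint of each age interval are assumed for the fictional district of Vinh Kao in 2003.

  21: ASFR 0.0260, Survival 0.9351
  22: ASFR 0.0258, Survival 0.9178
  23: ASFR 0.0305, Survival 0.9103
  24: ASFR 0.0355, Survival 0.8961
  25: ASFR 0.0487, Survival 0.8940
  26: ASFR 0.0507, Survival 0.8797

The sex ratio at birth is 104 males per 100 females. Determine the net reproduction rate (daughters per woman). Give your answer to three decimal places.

0.096

Proportion female at birth = 100 / (100 + 104) = 0.49020.
Weighting each age-specific rate by interval width and survival:
  21: 1 × 0.0260 × 0.9351 = 0.02431
  22: 1 × 0.0258 × 0.9178 = 0.02368
  23: 1 × 0.0305 × 0.9103 = 0.02776
  24: 1 × 0.0355 × 0.8961 = 0.03181
  25: 1 × 0.0487 × 0.8940 = 0.04354
  26: 1 × 0.0507 × 0.8797 = 0.04460
Sum = 0.19570
NRR = 0.49020 × 0.19570 = 0.09593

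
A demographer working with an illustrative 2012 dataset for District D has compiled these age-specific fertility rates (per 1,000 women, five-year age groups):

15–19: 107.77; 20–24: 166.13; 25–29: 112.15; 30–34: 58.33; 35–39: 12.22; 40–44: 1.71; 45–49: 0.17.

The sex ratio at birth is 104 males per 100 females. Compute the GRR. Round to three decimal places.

1.124

Proportion female at birth = 100 / (100 + 104) = 0.49020.
Sum of ASFRs = 107.77 + 166.13 + 112.15 + 58.33 + 12.22 + 1.71 + 0.17 = 458.48
TFR = 5 × 458.48 / 1000 = 2.2924
GRR = 0.49020 × 2.2924 = 1.12373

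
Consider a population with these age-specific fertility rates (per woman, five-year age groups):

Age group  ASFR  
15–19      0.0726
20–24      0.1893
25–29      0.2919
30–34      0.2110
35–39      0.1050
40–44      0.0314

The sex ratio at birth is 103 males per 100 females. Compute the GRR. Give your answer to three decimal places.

Proportion female at birth = 100 / (100 + 103) = 0.49261.
Sum of ASFRs = 0.0726 + 0.1893 + 0.2919 + 0.2110 + 0.1050 + 0.0314 = 0.9012
TFR = 5 × 0.9012 = 4.506
GRR = 0.49261 × 4.506 = 2.21970

2.220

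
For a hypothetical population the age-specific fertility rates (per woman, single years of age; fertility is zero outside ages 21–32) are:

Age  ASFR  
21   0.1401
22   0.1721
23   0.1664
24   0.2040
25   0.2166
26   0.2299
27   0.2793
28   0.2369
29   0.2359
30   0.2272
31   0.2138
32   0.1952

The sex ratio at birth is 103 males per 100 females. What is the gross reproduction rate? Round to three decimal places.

Proportion female at birth = 100 / (100 + 103) = 0.49261.
Sum of ASFRs = 0.1401 + 0.1721 + 0.1664 + 0.2040 + 0.2166 + 0.2299 + 0.2793 + 0.2369 + 0.2359 + 0.2272 + 0.2138 + 0.1952 = 2.5174
TFR = 2.5174
GRR = 0.49261 × 2.5174 = 1.24010

1.240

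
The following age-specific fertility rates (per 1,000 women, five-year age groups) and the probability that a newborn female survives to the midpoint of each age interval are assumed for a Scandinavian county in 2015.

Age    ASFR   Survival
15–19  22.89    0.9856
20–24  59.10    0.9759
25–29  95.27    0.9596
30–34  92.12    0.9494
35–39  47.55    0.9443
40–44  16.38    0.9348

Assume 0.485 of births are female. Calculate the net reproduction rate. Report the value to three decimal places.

Proportion female at birth = 0.485.
Weighting each age-specific rate by interval width and survival:
  15–19: 5 × 22.89/1000 × 0.9856 = 0.11280
  20–24: 5 × 59.10/1000 × 0.9759 = 0.28838
  25–29: 5 × 95.27/1000 × 0.9596 = 0.45711
  30–34: 5 × 92.12/1000 × 0.9494 = 0.43729
  35–39: 5 × 47.55/1000 × 0.9443 = 0.22451
  40–44: 5 × 16.38/1000 × 0.9348 = 0.07656
Sum = 1.59665
NRR = 0.485 × 1.59665 = 0.77438

0.774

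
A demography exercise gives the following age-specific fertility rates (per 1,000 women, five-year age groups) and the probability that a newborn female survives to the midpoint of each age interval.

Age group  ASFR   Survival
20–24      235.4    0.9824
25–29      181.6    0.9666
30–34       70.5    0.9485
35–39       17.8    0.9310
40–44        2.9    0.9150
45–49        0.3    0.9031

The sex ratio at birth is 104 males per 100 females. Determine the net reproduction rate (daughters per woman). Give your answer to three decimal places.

1.209

Proportion female at birth = 100 / (100 + 104) = 0.49020.
Weighting each age-specific rate by interval width and survival:
  20–24: 5 × 235.4/1000 × 0.9824 = 1.15628
  25–29: 5 × 181.6/1000 × 0.9666 = 0.87767
  30–34: 5 × 70.5/1000 × 0.9485 = 0.33435
  35–39: 5 × 17.8/1000 × 0.9310 = 0.08286
  40–44: 5 × 2.9/1000 × 0.9150 = 0.01327
  45–49: 5 × 0.3/1000 × 0.9031 = 0.00135
Sum = 2.46578
NRR = 0.49020 × 2.46578 = 1.20873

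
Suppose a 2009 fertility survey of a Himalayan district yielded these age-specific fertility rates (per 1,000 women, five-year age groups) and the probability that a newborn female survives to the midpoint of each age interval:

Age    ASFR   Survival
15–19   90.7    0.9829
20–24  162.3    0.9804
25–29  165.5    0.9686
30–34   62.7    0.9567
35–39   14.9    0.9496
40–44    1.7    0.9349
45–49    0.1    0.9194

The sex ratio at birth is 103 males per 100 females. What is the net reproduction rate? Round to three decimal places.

1.193

Proportion female at birth = 100 / (100 + 103) = 0.49261.
Survival-weighted fertility by age (5·fₓ·Sₓ):
  15–19: 5 × 90.7/1000 × 0.9829 = 0.44575
  20–24: 5 × 162.3/1000 × 0.9804 = 0.79559
  25–29: 5 × 165.5/1000 × 0.9686 = 0.80152
  30–34: 5 × 62.7/1000 × 0.9567 = 0.29993
  35–39: 5 × 14.9/1000 × 0.9496 = 0.07075
  40–44: 5 × 1.7/1000 × 0.9349 = 0.00795
  45–49: 5 × 0.1/1000 × 0.9194 = 0.00046
Sum = 2.42195
NRR = 0.49261 × 2.42195 = 1.19308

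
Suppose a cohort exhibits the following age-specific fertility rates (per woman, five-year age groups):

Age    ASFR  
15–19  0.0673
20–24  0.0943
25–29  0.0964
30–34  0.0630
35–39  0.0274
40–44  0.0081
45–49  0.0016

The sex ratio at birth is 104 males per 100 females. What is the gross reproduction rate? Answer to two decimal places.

Proportion female at birth = 100 / (100 + 104) = 0.49020.
Sum of ASFRs = 0.0673 + 0.0943 + 0.0964 + 0.0630 + 0.0274 + 0.0081 + 0.0016 = 0.3581
TFR = 5 × 0.3581 = 1.7905
GRR = 0.49020 × 1.7905 = 0.87770

0.88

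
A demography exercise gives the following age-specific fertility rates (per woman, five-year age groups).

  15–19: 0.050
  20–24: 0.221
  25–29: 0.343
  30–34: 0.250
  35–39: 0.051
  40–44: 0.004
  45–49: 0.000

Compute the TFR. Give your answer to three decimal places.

4.595

Sum of ASFRs = 0.050 + 0.221 + 0.343 + 0.250 + 0.051 + 0.004 + 0.000 = 0.919
TFR = 5 × 0.919 = 4.595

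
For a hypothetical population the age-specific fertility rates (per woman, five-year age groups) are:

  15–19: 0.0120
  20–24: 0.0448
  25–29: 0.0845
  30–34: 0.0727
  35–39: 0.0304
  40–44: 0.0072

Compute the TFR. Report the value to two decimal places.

Sum of ASFRs = 0.0120 + 0.0448 + 0.0845 + 0.0727 + 0.0304 + 0.0072 = 0.2516
TFR = 5 × 0.2516 = 1.258

1.26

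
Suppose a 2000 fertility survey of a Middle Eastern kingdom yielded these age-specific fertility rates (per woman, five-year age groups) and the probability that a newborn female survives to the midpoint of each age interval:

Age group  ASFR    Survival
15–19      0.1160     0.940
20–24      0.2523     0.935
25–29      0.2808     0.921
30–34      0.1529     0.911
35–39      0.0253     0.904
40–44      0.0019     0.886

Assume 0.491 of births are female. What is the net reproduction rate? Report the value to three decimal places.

Proportion female at birth = 0.491.
Weighting each age-specific rate by interval width and survival:
  15–19: 5 × 0.1160 × 0.940 = 0.54520
  20–24: 5 × 0.2523 × 0.935 = 1.17950
  25–29: 5 × 0.2808 × 0.921 = 1.29308
  30–34: 5 × 0.1529 × 0.911 = 0.69646
  35–39: 5 × 0.0253 × 0.904 = 0.11436
  40–44: 5 × 0.0019 × 0.886 = 0.00842
Sum = 3.83702
NRR = 0.491 × 3.83702 = 1.88398

1.884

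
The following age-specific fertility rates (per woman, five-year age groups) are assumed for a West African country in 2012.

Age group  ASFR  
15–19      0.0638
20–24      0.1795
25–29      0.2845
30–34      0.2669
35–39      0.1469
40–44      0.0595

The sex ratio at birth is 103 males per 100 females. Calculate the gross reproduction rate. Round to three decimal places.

Proportion female at birth = 100 / (100 + 103) = 0.49261.
Sum of ASFRs = 0.0638 + 0.1795 + 0.2845 + 0.2669 + 0.1469 + 0.0595 = 1.0011
TFR = 5 × 1.0011 = 5.0055
GRR = 0.49261 × 5.0055 = 2.46576

2.466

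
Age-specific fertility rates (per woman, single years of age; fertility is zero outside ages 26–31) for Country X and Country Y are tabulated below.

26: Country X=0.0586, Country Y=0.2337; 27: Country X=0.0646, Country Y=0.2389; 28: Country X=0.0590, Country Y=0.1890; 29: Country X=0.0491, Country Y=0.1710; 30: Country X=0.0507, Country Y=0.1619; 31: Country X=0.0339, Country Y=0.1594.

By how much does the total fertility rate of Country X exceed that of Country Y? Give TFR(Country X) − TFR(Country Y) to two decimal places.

Country X:
  Sum of ASFRs = 0.0586 + 0.0646 + 0.0590 + 0.0491 + 0.0507 + 0.0339 = 0.3159
  TFR = 0.3159
Country Y:
  Sum of ASFRs = 0.2337 + 0.2389 + 0.1890 + 0.1710 + 0.1619 + 0.1594 = 1.1539
  TFR = 1.1539
Difference = 0.3159 − 1.1539 = -0.838

-0.84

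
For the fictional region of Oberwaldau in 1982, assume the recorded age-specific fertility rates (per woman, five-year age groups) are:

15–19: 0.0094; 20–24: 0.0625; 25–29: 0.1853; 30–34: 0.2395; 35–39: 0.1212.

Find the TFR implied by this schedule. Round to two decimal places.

3.09

Sum of ASFRs = 0.0094 + 0.0625 + 0.1853 + 0.2395 + 0.1212 = 0.6179
TFR = 5 × 0.6179 = 3.0895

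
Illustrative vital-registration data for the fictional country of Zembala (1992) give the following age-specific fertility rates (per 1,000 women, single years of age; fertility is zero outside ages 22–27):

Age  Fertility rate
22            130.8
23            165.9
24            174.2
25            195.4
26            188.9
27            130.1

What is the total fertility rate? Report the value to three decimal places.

Sum of ASFRs = 130.8 + 165.9 + 174.2 + 195.4 + 188.9 + 130.1 = 985.3
TFR = 985.3 / 1000 = 0.9853

0.985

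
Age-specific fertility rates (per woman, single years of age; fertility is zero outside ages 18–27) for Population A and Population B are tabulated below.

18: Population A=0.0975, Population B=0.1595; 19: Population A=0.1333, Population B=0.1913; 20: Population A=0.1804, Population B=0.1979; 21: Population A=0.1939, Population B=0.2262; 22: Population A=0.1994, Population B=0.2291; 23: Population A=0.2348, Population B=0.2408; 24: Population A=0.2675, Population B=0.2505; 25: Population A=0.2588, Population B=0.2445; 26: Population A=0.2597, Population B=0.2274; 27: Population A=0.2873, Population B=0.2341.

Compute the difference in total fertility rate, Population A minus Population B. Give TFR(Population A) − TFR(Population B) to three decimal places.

-0.089

Population A:
  Sum of ASFRs = 0.0975 + 0.1333 + 0.1804 + 0.1939 + 0.1994 + 0.2348 + 0.2675 + 0.2588 + 0.2597 + 0.2873 = 2.1126
  TFR = 2.1126
Population B:
  Sum of ASFRs = 0.1595 + 0.1913 + 0.1979 + 0.2262 + 0.2291 + 0.2408 + 0.2505 + 0.2445 + 0.2274 + 0.2341 = 2.2013
  TFR = 2.2013
Difference = 2.1126 − 2.2013 = -0.0887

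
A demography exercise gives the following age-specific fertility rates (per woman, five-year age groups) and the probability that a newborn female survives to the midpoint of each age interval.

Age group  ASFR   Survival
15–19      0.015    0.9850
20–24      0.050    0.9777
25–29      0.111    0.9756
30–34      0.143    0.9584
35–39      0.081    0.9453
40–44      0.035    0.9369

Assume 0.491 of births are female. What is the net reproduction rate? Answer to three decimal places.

Proportion female at birth = 0.491.
Per-age-group product (5 × ASFR × survival probability):
  15–19: 5 × 0.015 × 0.9850 = 0.07388
  20–24: 5 × 0.050 × 0.9777 = 0.24443
  25–29: 5 × 0.111 × 0.9756 = 0.54146
  30–34: 5 × 0.143 × 0.9584 = 0.68526
  35–39: 5 × 0.081 × 0.9453 = 0.38285
  40–44: 5 × 0.035 × 0.9369 = 0.16396
Sum = 2.09184
NRR = 0.491 × 2.09184 = 1.02709
NRR > 1, so each generation more than replaces itself.

1.027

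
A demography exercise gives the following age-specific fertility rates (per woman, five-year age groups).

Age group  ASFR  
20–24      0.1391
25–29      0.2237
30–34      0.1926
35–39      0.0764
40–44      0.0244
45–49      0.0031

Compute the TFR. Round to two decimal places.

3.30

Sum of ASFRs = 0.1391 + 0.2237 + 0.1926 + 0.0764 + 0.0244 + 0.0031 = 0.6593
TFR = 5 × 0.6593 = 3.2965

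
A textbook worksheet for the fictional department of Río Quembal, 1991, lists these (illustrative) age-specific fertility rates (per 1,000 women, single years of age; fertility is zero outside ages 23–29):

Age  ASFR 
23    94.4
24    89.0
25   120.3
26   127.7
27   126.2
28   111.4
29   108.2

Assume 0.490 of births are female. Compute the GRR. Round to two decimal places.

0.38

Proportion female at birth = 0.490.
Sum of ASFRs = 94.4 + 89.0 + 120.3 + 127.7 + 126.2 + 111.4 + 108.2 = 777.2
TFR = 777.2 / 1000 = 0.7772
GRR = 0.490 × 0.7772 = 0.38083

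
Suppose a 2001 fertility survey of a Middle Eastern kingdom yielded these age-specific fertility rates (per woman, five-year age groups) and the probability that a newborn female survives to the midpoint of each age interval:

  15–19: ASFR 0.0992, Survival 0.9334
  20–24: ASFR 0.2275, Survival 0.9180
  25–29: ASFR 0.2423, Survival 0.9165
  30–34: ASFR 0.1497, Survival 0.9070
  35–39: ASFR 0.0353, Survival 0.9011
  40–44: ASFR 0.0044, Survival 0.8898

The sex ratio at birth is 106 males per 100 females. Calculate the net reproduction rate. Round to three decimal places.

1.687

Proportion female at birth = 100 / (100 + 106) = 0.48544.
Weighting each age-specific rate by interval width and survival:
  15–19: 5 × 0.0992 × 0.9334 = 0.46297
  20–24: 5 × 0.2275 × 0.9180 = 1.04423
  25–29: 5 × 0.2423 × 0.9165 = 1.11034
  30–34: 5 × 0.1497 × 0.9070 = 0.67889
  35–39: 5 × 0.0353 × 0.9011 = 0.15904
  40–44: 5 × 0.0044 × 0.8898 = 0.01958
Sum = 3.47505
NRR = 0.48544 × 3.47505 = 1.68693
With NRR above 1 the population is above replacement fertility.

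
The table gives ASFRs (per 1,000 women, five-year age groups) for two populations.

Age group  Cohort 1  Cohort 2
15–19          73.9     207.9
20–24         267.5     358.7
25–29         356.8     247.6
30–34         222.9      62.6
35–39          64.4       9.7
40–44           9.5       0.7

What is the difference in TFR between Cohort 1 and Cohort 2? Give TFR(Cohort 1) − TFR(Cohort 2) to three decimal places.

Cohort 1:
  Sum of ASFRs = 73.9 + 267.5 + 356.8 + 222.9 + 64.4 + 9.5 = 995.0
  TFR = 5 × 995.0 / 1000 = 4.975
Cohort 2:
  Sum of ASFRs = 207.9 + 358.7 + 247.6 + 62.6 + 9.7 + 0.7 = 887.2
  TFR = 5 × 887.2 / 1000 = 4.436
Difference = 4.975 − 4.436 = 0.539

0.539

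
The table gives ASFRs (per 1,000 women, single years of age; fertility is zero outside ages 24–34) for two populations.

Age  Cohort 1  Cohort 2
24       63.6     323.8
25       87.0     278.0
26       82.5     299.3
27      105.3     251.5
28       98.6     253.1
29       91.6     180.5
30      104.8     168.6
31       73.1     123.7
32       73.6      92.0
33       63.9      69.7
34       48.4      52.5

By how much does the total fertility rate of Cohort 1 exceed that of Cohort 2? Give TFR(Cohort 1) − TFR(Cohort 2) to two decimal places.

Cohort 1:
  Sum of ASFRs = 63.6 + 87.0 + 82.5 + 105.3 + 98.6 + 91.6 + 104.8 + 73.1 + 73.6 + 63.9 + 48.4 = 892.4
  TFR = 892.4 / 1000 = 0.8924
Cohort 2:
  Sum of ASFRs = 323.8 + 278.0 + 299.3 + 251.5 + 253.1 + 180.5 + 168.6 + 123.7 + 92.0 + 69.7 + 52.5 = 2092.7
  TFR = 2092.7 / 1000 = 2.0927
Difference = 0.8924 − 2.0927 = -1.2003

-1.20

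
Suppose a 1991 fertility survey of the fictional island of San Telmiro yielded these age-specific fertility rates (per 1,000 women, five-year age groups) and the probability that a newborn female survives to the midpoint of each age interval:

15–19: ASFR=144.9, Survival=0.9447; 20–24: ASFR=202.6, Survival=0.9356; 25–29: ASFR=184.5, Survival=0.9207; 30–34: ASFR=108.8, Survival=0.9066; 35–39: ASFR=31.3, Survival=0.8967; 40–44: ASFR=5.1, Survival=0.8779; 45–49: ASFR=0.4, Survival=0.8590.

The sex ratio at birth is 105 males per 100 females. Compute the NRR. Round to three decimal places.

Proportion female at birth = 100 / (100 + 105) = 0.48780.
Survival-weighted fertility by age (5·fₓ·Sₓ):
  15–19: 5 × 144.9/1000 × 0.9447 = 0.68444
  20–24: 5 × 202.6/1000 × 0.9356 = 0.94776
  25–29: 5 × 184.5/1000 × 0.9207 = 0.84935
  30–34: 5 × 108.8/1000 × 0.9066 = 0.49319
  35–39: 5 × 31.3/1000 × 0.8967 = 0.14033
  40–44: 5 × 5.1/1000 × 0.8779 = 0.02239
  45–49: 5 × 0.4/1000 × 0.8590 = 0.00172
Sum = 3.13918
NRR = 0.48780 × 3.13918 = 1.53129
NRR > 1, so each generation more than replaces itself.

1.531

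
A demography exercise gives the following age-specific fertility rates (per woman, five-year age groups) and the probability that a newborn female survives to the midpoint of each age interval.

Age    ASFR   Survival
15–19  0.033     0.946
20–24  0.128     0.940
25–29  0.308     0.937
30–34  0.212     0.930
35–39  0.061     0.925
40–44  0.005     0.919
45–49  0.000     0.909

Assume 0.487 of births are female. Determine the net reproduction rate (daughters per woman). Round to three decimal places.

Proportion female at birth = 0.487.
Survival-weighted fertility by age (5·fₓ·Sₓ):
  15–19: 5 × 0.033 × 0.946 = 0.15609
  20–24: 5 × 0.128 × 0.940 = 0.60160
  25–29: 5 × 0.308 × 0.937 = 1.44298
  30–34: 5 × 0.212 × 0.930 = 0.98580
  35–39: 5 × 0.061 × 0.925 = 0.28213
  40–44: 5 × 0.005 × 0.919 = 0.02298
  45–49: 5 × 0.000 × 0.909 = 0.00000
Sum = 3.49158
NRR = 0.487 × 3.49158 = 1.70040

1.700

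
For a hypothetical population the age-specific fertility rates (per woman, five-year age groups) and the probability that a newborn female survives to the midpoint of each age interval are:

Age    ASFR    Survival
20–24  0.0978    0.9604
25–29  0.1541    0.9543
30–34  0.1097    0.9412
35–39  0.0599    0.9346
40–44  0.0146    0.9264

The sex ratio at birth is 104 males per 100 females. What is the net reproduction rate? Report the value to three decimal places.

Proportion female at birth = 100 / (100 + 104) = 0.49020.
Weighting each age-specific rate by interval width and survival:
  20–24: 5 × 0.0978 × 0.9604 = 0.46964
  25–29: 5 × 0.1541 × 0.9543 = 0.73529
  30–34: 5 × 0.1097 × 0.9412 = 0.51625
  35–39: 5 × 0.0599 × 0.9346 = 0.27991
  40–44: 5 × 0.0146 × 0.9264 = 0.06763
Sum = 2.06872
NRR = 0.49020 × 2.06872 = 1.01409
NRR > 1, so each generation more than replaces itself.

1.014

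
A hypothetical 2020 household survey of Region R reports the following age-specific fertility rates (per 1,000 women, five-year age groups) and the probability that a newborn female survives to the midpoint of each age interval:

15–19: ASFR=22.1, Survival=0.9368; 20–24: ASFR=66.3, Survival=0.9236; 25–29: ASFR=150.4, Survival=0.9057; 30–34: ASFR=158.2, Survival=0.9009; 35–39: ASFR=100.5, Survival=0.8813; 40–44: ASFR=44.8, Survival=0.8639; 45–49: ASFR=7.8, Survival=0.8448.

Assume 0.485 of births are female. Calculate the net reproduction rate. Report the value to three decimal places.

Proportion female at birth = 0.485.
Each age group contributes 5 × ASFR × survival:
  15–19: 5 × 22.1/1000 × 0.9368 = 0.10352
  20–24: 5 × 66.3/1000 × 0.9236 = 0.30617
  25–29: 5 × 150.4/1000 × 0.9057 = 0.68109
  30–34: 5 × 158.2/1000 × 0.9009 = 0.71261
  35–39: 5 × 100.5/1000 × 0.8813 = 0.44285
  40–44: 5 × 44.8/1000 × 0.8639 = 0.19351
  45–49: 5 × 7.8/1000 × 0.8448 = 0.03295
Sum = 2.47270
NRR = 0.485 × 2.47270 = 1.19926

1.199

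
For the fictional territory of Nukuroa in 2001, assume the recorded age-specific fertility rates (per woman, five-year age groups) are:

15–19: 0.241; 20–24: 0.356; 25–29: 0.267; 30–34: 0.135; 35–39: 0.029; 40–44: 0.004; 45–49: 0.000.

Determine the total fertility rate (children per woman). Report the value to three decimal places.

5.160

Sum of ASFRs = 0.241 + 0.356 + 0.267 + 0.135 + 0.029 + 0.004 + 0.000 = 1.032
TFR = 5 × 1.032 = 5.16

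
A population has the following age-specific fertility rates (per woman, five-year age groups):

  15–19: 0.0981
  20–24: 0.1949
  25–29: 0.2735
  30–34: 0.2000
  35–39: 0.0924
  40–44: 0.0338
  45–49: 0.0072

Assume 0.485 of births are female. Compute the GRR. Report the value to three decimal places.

Proportion female at birth = 0.485.
Sum of ASFRs = 0.0981 + 0.1949 + 0.2735 + 0.2000 + 0.0924 + 0.0338 + 0.0072 = 0.8999
TFR = 5 × 0.8999 = 4.4995
GRR = 0.485 × 4.4995 = 2.18226

2.182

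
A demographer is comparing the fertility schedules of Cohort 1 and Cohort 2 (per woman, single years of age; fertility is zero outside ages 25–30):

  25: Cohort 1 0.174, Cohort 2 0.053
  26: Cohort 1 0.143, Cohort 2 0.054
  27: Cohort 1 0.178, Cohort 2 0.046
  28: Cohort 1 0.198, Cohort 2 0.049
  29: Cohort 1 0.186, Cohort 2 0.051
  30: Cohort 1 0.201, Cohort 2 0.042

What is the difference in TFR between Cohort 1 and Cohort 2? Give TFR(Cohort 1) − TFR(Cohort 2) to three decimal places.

0.785

Cohort 1:
  Sum of ASFRs = 0.174 + 0.143 + 0.178 + 0.198 + 0.186 + 0.201 = 1.080
  TFR = 1.08
Cohort 2:
  Sum of ASFRs = 0.053 + 0.054 + 0.046 + 0.049 + 0.051 + 0.042 = 0.295
  TFR = 0.295
Difference = 1.08 − 0.295 = 0.785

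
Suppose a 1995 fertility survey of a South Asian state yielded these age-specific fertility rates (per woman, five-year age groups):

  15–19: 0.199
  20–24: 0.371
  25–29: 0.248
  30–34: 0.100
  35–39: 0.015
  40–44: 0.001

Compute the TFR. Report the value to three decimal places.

4.670

Sum of ASFRs = 0.199 + 0.371 + 0.248 + 0.100 + 0.015 + 0.001 = 0.934
TFR = 5 × 0.934 = 4.67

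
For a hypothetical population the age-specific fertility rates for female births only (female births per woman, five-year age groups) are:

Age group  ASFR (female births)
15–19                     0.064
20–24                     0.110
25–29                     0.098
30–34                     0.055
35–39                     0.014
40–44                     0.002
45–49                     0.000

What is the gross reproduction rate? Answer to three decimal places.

Sum of female ASFRs = 0.064 + 0.110 + 0.098 + 0.055 + 0.014 + 0.002 + 0.000 = 0.343
GRR = 5 × 0.343 = 1.715

1.715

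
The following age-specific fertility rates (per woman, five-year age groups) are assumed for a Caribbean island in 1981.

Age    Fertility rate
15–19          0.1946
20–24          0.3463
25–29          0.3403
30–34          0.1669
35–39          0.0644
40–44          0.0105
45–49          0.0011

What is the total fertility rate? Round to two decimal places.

5.62

Sum of ASFRs = 0.1946 + 0.3463 + 0.3403 + 0.1669 + 0.0644 + 0.0105 + 0.0011 = 1.1241
TFR = 5 × 1.1241 = 5.6205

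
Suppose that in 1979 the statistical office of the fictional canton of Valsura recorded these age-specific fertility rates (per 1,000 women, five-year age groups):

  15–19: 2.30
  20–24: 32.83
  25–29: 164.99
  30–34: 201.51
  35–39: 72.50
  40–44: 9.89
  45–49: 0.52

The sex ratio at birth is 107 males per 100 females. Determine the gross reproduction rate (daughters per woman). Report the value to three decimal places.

1.170

Proportion female at birth = 100 / (100 + 107) = 0.48309.
Sum of ASFRs = 2.30 + 32.83 + 164.99 + 201.51 + 72.50 + 9.89 + 0.52 = 484.54
TFR = 5 × 484.54 / 1000 = 2.4227
GRR = 0.48309 × 2.4227 = 1.17038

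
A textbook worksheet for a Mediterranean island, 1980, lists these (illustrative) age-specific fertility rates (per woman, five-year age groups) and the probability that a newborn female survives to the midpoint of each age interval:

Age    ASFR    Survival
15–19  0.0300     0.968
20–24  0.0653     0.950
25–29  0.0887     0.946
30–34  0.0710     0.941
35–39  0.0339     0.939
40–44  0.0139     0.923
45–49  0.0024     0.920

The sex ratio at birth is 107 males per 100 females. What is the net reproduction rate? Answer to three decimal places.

0.697

Proportion female at birth = 100 / (100 + 107) = 0.48309.
Each age group contributes 5 × ASFR × survival:
  15–19: 5 × 0.0300 × 0.968 = 0.14520
  20–24: 5 × 0.0653 × 0.950 = 0.31018
  25–29: 5 × 0.0887 × 0.946 = 0.41955
  30–34: 5 × 0.0710 × 0.941 = 0.33406
  35–39: 5 × 0.0339 × 0.939 = 0.15916
  40–44: 5 × 0.0139 × 0.923 = 0.06415
  45–49: 5 × 0.0024 × 0.920 = 0.01104
Sum = 1.44334
NRR = 0.48309 × 1.44334 = 0.69726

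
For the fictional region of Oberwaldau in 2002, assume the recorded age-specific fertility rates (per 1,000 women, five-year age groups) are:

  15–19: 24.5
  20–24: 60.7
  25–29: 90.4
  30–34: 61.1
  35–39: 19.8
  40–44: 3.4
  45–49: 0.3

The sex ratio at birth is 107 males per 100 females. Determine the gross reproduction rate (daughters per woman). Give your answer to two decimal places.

0.63

Proportion female at birth = 100 / (100 + 107) = 0.48309.
Sum of ASFRs = 24.5 + 60.7 + 90.4 + 61.1 + 19.8 + 3.4 + 0.3 = 260.2
TFR = 5 × 260.2 / 1000 = 1.301
GRR = 0.48309 × 1.301 = 0.62850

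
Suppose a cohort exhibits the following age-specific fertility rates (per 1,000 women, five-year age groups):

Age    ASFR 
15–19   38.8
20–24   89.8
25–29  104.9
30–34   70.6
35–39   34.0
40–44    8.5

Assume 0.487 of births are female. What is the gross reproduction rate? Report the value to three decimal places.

Proportion female at birth = 0.487.
Sum of ASFRs = 38.8 + 89.8 + 104.9 + 70.6 + 34.0 + 8.5 = 346.6
TFR = 5 × 346.6 / 1000 = 1.733
GRR = 0.487 × 1.733 = 0.84397

0.844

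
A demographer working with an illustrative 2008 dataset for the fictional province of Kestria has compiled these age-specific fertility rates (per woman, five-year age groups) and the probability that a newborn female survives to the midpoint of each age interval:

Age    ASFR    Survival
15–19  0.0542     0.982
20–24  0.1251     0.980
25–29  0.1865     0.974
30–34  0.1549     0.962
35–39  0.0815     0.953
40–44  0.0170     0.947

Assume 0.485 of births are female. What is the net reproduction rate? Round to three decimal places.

1.456

Proportion female at birth = 0.485.
Weighting each age-specific rate by interval width and survival:
  15–19: 5 × 0.0542 × 0.982 = 0.26612
  20–24: 5 × 0.1251 × 0.980 = 0.61299
  25–29: 5 × 0.1865 × 0.974 = 0.90826
  30–34: 5 × 0.1549 × 0.962 = 0.74507
  35–39: 5 × 0.0815 × 0.953 = 0.38835
  40–44: 5 × 0.0170 × 0.947 = 0.08050
Sum = 3.00129
NRR = 0.485 × 3.00129 = 1.45563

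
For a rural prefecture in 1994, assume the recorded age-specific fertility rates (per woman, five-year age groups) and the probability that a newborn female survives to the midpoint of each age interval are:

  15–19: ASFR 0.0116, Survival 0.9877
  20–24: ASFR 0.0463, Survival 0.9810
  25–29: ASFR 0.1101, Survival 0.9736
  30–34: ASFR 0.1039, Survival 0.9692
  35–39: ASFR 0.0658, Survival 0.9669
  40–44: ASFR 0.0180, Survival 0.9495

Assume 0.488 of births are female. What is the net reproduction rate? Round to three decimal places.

Proportion female at birth = 0.488.
Per-age-group product (5 × ASFR × survival probability):
  15–19: 5 × 0.0116 × 0.9877 = 0.05729
  20–24: 5 × 0.0463 × 0.9810 = 0.22710
  25–29: 5 × 0.1101 × 0.9736 = 0.53597
  30–34: 5 × 0.1039 × 0.9692 = 0.50350
  35–39: 5 × 0.0658 × 0.9669 = 0.31811
  40–44: 5 × 0.0180 × 0.9495 = 0.08546
Sum = 1.72743
NRR = 0.488 × 1.72743 = 0.84299
With NRR below 1 the population is below replacement fertility.

0.843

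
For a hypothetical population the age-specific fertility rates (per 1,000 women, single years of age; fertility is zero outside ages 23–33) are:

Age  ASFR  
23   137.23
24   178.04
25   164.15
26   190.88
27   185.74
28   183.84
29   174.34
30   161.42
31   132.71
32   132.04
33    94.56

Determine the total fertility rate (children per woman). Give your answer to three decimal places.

Sum of ASFRs = 137.23 + 178.04 + 164.15 + 190.88 + 185.74 + 183.84 + 174.34 + 161.42 + 132.71 + 132.04 + 94.56 = 1734.95
TFR = 1734.95 / 1000 = 1.73495

1.735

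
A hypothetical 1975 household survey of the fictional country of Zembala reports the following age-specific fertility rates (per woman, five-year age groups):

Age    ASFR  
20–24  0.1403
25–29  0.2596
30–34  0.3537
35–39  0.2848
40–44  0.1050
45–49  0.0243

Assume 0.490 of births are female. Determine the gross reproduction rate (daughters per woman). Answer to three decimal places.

2.861

Proportion female at birth = 0.490.
Sum of ASFRs = 0.1403 + 0.2596 + 0.3537 + 0.2848 + 0.1050 + 0.0243 = 1.1677
TFR = 5 × 1.1677 = 5.8385
GRR = 0.490 × 5.8385 = 2.86087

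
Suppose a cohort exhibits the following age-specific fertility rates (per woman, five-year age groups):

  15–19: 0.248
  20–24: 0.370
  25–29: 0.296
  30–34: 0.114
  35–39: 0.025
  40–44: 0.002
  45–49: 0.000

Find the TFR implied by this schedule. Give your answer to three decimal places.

5.275

Sum of ASFRs = 0.248 + 0.370 + 0.296 + 0.114 + 0.025 + 0.002 + 0.000 = 1.055
TFR = 5 × 1.055 = 5.275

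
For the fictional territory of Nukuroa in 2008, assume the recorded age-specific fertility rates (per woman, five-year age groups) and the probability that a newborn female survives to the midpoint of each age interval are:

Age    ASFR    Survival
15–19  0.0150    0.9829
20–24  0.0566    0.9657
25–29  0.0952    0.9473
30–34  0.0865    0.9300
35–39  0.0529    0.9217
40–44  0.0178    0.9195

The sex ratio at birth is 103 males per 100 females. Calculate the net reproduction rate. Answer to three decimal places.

0.752

Proportion female at birth = 100 / (100 + 103) = 0.49261.
Survival-weighted fertility by age (5·fₓ·Sₓ):
  15–19: 5 × 0.0150 × 0.9829 = 0.07372
  20–24: 5 × 0.0566 × 0.9657 = 0.27329
  25–29: 5 × 0.0952 × 0.9473 = 0.45091
  30–34: 5 × 0.0865 × 0.9300 = 0.40223
  35–39: 5 × 0.0529 × 0.9217 = 0.24379
  40–44: 5 × 0.0178 × 0.9195 = 0.08184
Sum = 1.52578
NRR = 0.49261 × 1.52578 = 0.75161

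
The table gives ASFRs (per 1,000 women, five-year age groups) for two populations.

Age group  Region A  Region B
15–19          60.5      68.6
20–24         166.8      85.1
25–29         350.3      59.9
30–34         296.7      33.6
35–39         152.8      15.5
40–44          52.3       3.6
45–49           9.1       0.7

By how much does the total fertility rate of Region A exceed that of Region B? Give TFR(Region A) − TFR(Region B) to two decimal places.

Region A:
  Sum of ASFRs = 60.5 + 166.8 + 350.3 + 296.7 + 152.8 + 52.3 + 9.1 = 1088.5
  TFR = 5 × 1088.5 / 1000 = 5.4425
Region B:
  Sum of ASFRs = 68.6 + 85.1 + 59.9 + 33.6 + 15.5 + 3.6 + 0.7 = 267.0
  TFR = 5 × 267.0 / 1000 = 1.335
Difference = 5.4425 − 1.335 = 4.1075

4.11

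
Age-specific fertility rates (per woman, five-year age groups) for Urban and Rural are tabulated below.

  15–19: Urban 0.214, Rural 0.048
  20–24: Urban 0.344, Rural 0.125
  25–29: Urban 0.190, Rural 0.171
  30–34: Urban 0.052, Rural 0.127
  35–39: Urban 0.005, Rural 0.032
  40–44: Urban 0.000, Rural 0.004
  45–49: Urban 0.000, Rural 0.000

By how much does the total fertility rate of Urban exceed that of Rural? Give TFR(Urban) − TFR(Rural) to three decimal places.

1.490

Urban:
  Sum of ASFRs = 0.214 + 0.344 + 0.190 + 0.052 + 0.005 + 0.000 + 0.000 = 0.805
  TFR = 5 × 0.805 = 4.025
Rural:
  Sum of ASFRs = 0.048 + 0.125 + 0.171 + 0.127 + 0.032 + 0.004 + 0.000 = 0.507
  TFR = 5 × 0.507 = 2.535
Difference = 4.025 − 2.535 = 1.49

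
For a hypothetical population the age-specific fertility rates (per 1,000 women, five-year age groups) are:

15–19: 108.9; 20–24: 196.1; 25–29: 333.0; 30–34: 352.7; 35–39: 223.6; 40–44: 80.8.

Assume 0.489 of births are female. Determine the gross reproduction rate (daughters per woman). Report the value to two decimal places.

Proportion female at birth = 0.489.
Sum of ASFRs = 108.9 + 196.1 + 333.0 + 352.7 + 223.6 + 80.8 = 1295.1
TFR = 5 × 1295.1 / 1000 = 6.4755
GRR = 0.489 × 6.4755 = 3.16652

3.17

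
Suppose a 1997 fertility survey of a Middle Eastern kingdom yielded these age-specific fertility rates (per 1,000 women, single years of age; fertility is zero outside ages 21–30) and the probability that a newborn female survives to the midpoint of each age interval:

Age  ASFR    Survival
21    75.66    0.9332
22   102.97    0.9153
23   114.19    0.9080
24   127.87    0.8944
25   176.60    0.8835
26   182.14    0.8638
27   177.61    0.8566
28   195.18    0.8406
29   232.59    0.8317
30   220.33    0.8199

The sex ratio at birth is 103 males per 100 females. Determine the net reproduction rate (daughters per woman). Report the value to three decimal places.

0.683

Proportion female at birth = 100 / (100 + 103) = 0.49261.
Survival-weighted fertility by age (1·fₓ·Sₓ):
  21: 1 × 75.66/1000 × 0.9332 = 0.07061
  22: 1 × 102.97/1000 × 0.9153 = 0.09425
  23: 1 × 114.19/1000 × 0.9080 = 0.10368
  24: 1 × 127.87/1000 × 0.8944 = 0.11437
  25: 1 × 176.60/1000 × 0.8835 = 0.15603
  26: 1 × 182.14/1000 × 0.8638 = 0.15733
  27: 1 × 177.61/1000 × 0.8566 = 0.15214
  28: 1 × 195.18/1000 × 0.8406 = 0.16407
  29: 1 × 232.59/1000 × 0.8317 = 0.19345
  30: 1 × 220.33/1000 × 0.8199 = 0.18065
Sum = 1.38658
NRR = 0.49261 × 1.38658 = 0.68304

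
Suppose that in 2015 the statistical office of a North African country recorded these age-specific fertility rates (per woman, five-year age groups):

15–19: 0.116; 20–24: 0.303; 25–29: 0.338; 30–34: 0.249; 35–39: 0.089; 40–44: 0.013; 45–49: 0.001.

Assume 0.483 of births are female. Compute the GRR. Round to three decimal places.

2.678

Proportion female at birth = 0.483.
Sum of ASFRs = 0.116 + 0.303 + 0.338 + 0.249 + 0.089 + 0.013 + 0.001 = 1.109
TFR = 5 × 1.109 = 5.545
GRR = 0.483 × 5.545 = 2.67824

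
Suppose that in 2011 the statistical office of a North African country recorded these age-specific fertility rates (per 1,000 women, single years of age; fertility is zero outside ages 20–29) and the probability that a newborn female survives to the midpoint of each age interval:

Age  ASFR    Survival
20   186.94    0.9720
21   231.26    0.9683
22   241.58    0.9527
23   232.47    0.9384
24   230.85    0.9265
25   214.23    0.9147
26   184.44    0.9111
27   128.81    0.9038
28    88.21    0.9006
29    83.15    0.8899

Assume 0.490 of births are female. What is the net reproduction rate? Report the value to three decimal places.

0.834

Proportion female at birth = 0.490.
Weighting each age-specific rate by interval width and survival:
  20: 1 × 186.94/1000 × 0.9720 = 0.18171
  21: 1 × 231.26/1000 × 0.9683 = 0.22393
  22: 1 × 241.58/1000 × 0.9527 = 0.23015
  23: 1 × 232.47/1000 × 0.9384 = 0.21815
  24: 1 × 230.85/1000 × 0.9265 = 0.21388
  25: 1 × 214.23/1000 × 0.9147 = 0.19596
  26: 1 × 184.44/1000 × 0.9111 = 0.16804
  27: 1 × 128.81/1000 × 0.9038 = 0.11642
  28: 1 × 88.21/1000 × 0.9006 = 0.07944
  29: 1 × 83.15/1000 × 0.8899 = 0.07400
Sum = 1.70168
NRR = 0.490 × 1.70168 = 0.83382
With NRR below 1 the population is below replacement fertility.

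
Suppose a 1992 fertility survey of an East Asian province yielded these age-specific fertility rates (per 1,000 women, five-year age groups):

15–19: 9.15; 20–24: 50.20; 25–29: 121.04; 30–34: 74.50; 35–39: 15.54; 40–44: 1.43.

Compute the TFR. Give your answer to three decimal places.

Sum of ASFRs = 9.15 + 50.20 + 121.04 + 74.50 + 15.54 + 1.43 = 271.86
TFR = 5 × 271.86 / 1000 = 1.3593

1.359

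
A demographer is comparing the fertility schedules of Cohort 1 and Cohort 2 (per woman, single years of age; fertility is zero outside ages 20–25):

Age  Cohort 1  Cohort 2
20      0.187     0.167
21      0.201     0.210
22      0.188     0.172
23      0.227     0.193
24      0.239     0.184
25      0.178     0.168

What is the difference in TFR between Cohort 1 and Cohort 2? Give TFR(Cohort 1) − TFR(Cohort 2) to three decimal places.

Cohort 1:
  Sum of ASFRs = 0.187 + 0.201 + 0.188 + 0.227 + 0.239 + 0.178 = 1.220
  TFR = 1.22
Cohort 2:
  Sum of ASFRs = 0.167 + 0.210 + 0.172 + 0.193 + 0.184 + 0.168 = 1.094
  TFR = 1.094
Difference = 1.22 − 1.094 = 0.126

0.126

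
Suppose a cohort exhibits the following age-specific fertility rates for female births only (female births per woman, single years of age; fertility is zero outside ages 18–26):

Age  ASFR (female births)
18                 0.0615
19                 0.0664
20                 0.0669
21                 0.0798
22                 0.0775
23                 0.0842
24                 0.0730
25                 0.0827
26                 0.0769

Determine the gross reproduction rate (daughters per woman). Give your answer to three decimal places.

Sum of female ASFRs = 0.0615 + 0.0664 + 0.0669 + 0.0798 + 0.0775 + 0.0842 + 0.0730 + 0.0827 + 0.0769 = 0.6689
GRR = 0.6689

0.669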